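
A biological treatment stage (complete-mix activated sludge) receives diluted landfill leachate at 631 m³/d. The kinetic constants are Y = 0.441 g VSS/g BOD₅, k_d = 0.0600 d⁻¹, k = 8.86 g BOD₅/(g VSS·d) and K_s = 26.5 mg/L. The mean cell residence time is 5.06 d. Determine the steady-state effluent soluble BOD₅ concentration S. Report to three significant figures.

From the Monod/SRT balance for a CMAS, S = K_s·(1+k_d θ_c)/[θ_c·(Y k − k_d) − 1] = 26.5 × (1 + 0.0600 × 5.06) / [5.06 × (0.441 × 8.86 − 0.0600) − 1] = 34.55 / 18.47 = 1.871 mg/L.

S ≈ 1.87 mg/L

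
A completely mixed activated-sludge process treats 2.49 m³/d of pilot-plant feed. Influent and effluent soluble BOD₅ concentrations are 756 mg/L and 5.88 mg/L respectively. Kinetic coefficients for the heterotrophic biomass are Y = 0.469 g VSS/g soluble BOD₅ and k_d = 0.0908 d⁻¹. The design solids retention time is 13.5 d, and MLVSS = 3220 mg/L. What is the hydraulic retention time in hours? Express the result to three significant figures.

τ ≈ 15.9 h

Steady-state biomass mass balance: V·X·(1 + k_d·θ_c) = Y·Q·(S₀ − S)·θ_c, so V = 0.469 × 2.49 × (756 − 5.88) × 13.5 / [3220 × (1 + 0.0908 × 13.5)] = 1.18×10^4 / 7167 = 1.650 m³.
τ = V/Q = 1.650/2.49 = 0.6627 d, or 15.90 h.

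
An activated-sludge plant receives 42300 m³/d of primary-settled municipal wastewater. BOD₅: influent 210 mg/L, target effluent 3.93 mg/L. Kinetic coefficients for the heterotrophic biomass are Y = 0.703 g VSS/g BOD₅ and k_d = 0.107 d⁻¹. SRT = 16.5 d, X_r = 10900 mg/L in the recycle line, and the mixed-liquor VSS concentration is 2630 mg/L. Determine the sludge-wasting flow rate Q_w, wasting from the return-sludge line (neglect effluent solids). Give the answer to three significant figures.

Q_w ≈ 203 m³/d

From the SRT design equation V = Y Q (S₀−S) θ_c / [X (1 + k_d θ_c)] = 0.703 × 42300 × (210 − 3.93) × 16.5 / [2630 × (1 + 0.107 × 16.5)] = 1.01×10^8 / 7273 = 13902 m³.
θ_c = V·X/(Q_w·X_r) when wasting from the recycle, so Q_w = V·X/(θ_c·X_r) = 13902 × 2630 / (16.5 × 10900) = 203.3 m³/d.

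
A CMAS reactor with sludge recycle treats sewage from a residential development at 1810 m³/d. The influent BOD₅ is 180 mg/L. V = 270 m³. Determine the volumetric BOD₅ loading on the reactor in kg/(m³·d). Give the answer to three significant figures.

L_v = Q S₀ / V = 1810 × 180 × 10⁻³ / 270.0 = 1.207 kg/(m³·d).

L_v ≈ 1.21 kg BOD₅/(m³·d)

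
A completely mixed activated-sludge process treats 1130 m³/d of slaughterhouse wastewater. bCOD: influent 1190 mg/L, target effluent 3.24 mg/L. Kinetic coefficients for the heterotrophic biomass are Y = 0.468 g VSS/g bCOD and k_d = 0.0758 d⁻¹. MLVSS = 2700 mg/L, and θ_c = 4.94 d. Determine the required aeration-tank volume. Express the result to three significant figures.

Rearranging the biomass balance for a CMAS with decay, V = Y·Q·ΔS·θ_c / [X·(1+k_d θ_c)] = 0.468 × 1130 × (1190 − 3.24) × 4.94 / [2700 × (1 + 0.0758 × 4.94)] = 3.1×10^6 / 3711 = 835.5 m³.

V ≈ 835 m³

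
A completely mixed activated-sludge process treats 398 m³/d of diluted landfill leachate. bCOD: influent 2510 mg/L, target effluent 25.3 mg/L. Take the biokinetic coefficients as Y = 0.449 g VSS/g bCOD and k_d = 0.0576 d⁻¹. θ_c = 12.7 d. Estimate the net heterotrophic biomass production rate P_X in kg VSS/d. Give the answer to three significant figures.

P_X ≈ 256 kg VSS/d

Y_obs = Y / (1 + k_d θ_c) = 0.449 / (1 + 0.0576 × 12.7) = 0.449 / 1.732 = 0.2593.
Q·(S₀ − S) = 398 × (2510 − 25.3) × 10⁻³ = 988.9 kg/d removed.
So the net sludge growth is P_X = 0.2593 × 988.9 = 256.4 kg VSS/d.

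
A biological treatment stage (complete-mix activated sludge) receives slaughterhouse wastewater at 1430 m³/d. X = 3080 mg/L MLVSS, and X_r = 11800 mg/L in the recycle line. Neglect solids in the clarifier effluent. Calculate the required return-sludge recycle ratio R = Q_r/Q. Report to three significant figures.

R ≈ 0.353

Mass balance around the secondary clarifier (neglecting effluent solids): R = X / (X_r − X) = 3080 / (11800 − 3080) = 0.3532.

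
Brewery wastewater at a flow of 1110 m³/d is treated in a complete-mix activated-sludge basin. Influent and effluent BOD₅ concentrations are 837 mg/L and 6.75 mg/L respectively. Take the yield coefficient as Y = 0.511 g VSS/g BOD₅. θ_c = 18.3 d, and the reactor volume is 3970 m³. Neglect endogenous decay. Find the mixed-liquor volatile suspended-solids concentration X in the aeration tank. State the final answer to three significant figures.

Without decay, X = Y Q (S₀−S) θ_c / V = 0.511 × 1110 × (837 − 6.75) × 18.3 / 3970 = 2171 mg/L.

X ≈ 2170 mg/L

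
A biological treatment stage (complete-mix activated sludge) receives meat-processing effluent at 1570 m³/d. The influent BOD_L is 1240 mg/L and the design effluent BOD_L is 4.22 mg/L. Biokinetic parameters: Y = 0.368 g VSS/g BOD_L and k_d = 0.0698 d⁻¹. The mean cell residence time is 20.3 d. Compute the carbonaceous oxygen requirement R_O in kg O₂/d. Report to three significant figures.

R_O ≈ 1520 kg O₂/d

Correct the yield for decay: Y_obs = Y/(1 + k_d θ_c) = 0.368 / (1 + 0.0698 × 20.3) = 0.368 / 2.417 = 0.1523.
Substrate removed = Q·(S₀ − S) = 1570 m³/d × (1240 − 4.22) g/m³ = 1.94×10^6 g/d = 1940 kg/d.
P_X = Y_obs·Q·(S₀ − S) = 0.1523 × 1940 = 295.4 kg VSS/d.
R_O = Q·(S₀ − S) − 1.42·P_X = 1940 − 1.42 × 295.4 = 1521 kg O₂/d.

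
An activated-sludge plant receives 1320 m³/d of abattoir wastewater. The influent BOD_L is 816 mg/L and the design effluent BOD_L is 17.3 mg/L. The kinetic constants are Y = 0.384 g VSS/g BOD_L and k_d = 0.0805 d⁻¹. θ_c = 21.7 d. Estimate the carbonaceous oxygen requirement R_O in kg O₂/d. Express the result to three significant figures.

R_O ≈ 845 kg O₂/d

The observed yield is Y_obs = Y/(1 + k_d·θ_c) = 0.384 / (1 + 0.0805 × 21.7) = 0.384 / 2.747 = 0.1398 g VSS per g BOD_L removed.
Mass of BOD_L removed per day: Q(S₀ − S) = 1320 × 798.7 g/m³ = 1054 kg/d.
Biomass synthesised: P_X = Y_obs × 1054 = 147.4 kg VSS/d.
Carbonaceous O₂ demand = substrate oxidised − cell-mass equivalent = 1054 − 1.42 × 147.4 = 845.0 kg O₂/d.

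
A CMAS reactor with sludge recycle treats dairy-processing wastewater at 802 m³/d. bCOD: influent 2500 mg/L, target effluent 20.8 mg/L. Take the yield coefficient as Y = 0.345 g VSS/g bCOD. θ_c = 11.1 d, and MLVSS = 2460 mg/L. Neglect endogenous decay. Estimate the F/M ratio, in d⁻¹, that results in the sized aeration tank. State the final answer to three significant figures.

F/M ≈ 0.263 d⁻¹

With k_d = 0 the design equation reduces to V = Y Q (S₀−S) θ_c / X = 0.345 × 802 × (2500 − 20.8) × 11.1 / 2460 = 3095 m³.
Food-to-microorganism ratio F/M = Q S₀ / (V X) = 802 × 2500 / (3095 × 2460) = 0.2633 d⁻¹.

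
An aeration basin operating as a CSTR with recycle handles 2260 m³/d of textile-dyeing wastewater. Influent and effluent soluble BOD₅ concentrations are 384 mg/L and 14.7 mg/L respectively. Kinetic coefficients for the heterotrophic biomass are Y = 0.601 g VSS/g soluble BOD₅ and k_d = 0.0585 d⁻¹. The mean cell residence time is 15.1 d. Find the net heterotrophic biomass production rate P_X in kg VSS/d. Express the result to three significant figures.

P_X ≈ 266 kg VSS/d

Correct the yield for decay: Y_obs = Y/(1 + k_d θ_c) = 0.601 / (1 + 0.0585 × 15.1) = 0.601 / 1.883 = 0.3191.
Substrate removed = Q·(S₀ − S) = 2260 m³/d × (384 − 14.7) g/m³ = 8.35×10^5 g/d = 834.6 kg/d.
P_X = Y_obs · Q(S₀ − S) = 0.3191 × 834.6 = 266.3 kg VSS/d.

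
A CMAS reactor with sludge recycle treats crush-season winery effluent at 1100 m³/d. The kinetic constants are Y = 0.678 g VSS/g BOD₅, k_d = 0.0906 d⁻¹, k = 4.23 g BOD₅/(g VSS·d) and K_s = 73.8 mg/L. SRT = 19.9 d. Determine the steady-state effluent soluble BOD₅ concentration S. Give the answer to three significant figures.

S ≈ 3.81 mg/L

From the Monod/SRT balance for a CMAS, S = K_s·(1+k_d θ_c)/[θ_c·(Y k − k_d) − 1] = 73.8 × (1 + 0.0906 × 19.9) / [19.9 × (0.678 × 4.23 − 0.0906) − 1] = 206.9 / 54.27 = 3.812 mg/L.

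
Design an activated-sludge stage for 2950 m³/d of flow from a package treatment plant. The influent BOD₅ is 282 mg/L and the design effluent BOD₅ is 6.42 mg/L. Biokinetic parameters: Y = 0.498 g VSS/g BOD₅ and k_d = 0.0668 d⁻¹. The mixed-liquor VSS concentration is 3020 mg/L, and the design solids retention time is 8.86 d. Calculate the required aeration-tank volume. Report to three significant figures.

Rearranging the biomass balance for a CMAS with decay, V = Y·Q·ΔS·θ_c / [X·(1+k_d θ_c)] = 0.498 × 2950 × (282 − 6.42) × 8.86 / [3020 × (1 + 0.0668 × 8.86)] = 3.59×10^6 / 4807 = 746.1 m³.

V ≈ 746 m³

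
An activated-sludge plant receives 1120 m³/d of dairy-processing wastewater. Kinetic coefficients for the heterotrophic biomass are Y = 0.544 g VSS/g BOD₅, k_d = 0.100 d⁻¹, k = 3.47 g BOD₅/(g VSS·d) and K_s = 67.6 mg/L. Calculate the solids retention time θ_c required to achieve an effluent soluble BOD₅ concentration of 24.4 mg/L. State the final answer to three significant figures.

θ_c ≈ 2.50 d

At the target effluent, Y k S/(K_s+S) = 0.544×3.47×24.4/92.00 = 0.5006 d⁻¹.
θ_c = 1/(μ − k_d) = 1/(0.5006 − 0.100) = 1/0.4006 = 2.496 d.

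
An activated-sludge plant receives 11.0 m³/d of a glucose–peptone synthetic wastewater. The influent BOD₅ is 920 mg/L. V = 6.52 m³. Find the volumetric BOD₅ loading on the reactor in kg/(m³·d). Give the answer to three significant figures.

L_v ≈ 1.55 kg BOD₅/(m³·d)

Applied BOD₅ load per unit volume = Q·S₀/V = (11.0 × 920/1000)/6.520 = 1.552 kg BOD₅·m⁻³·d⁻¹.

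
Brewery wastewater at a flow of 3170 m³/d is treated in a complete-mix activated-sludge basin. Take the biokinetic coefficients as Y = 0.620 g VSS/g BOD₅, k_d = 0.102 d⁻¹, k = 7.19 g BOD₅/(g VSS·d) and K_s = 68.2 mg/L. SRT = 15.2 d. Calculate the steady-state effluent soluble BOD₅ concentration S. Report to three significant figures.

For a completely mixed reactor with recycle the Lawrence–McCarty relation gives S = K_s·(1 + k_d·θ_c) / [θ_c·(Y·k − k_d) − 1] = 68.2 × (1 + 0.102 × 15.2) / [15.2 × (0.620 × 7.19 − 0.102) − 1] = 173.9 / 65.21 = 2.667 mg/L.

S ≈ 2.67 mg/L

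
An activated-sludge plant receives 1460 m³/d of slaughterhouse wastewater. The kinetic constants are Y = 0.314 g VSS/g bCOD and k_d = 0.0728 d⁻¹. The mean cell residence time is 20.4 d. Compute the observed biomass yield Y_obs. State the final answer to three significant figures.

Y_obs = Y / (1 + k_d θ_c) = 0.314 / (1 + 0.0728 × 20.4) = 0.314 / 2.485 = 0.1264.

Y_obs ≈ 0.126 g VSS/g bCOD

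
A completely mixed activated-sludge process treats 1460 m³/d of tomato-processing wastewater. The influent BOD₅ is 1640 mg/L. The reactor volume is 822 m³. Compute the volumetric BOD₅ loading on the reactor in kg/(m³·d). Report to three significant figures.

L_v = Q S₀ / V = 1460 × 1640 × 10⁻³ / 822.0 = 2.913 kg/(m³·d).

L_v ≈ 2.91 kg BOD₅/(m³·d)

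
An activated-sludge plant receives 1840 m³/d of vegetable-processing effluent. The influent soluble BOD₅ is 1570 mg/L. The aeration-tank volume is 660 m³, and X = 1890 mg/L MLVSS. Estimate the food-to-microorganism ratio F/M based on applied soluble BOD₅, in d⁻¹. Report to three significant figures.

F/M ≈ 2.32 d⁻¹

F/M = applied load / biomass = Q·S₀/(V·X) = 1840 × 1570 / (660.0 × 1890) = 2.316 d⁻¹.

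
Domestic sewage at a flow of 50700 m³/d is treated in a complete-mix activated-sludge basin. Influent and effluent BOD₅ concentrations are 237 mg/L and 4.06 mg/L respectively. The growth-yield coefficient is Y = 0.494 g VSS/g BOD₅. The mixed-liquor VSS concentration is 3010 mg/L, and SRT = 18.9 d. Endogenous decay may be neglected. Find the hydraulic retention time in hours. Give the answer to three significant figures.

With k_d = 0 the design equation reduces to V = Y Q (S₀−S) θ_c / X = 0.494 × 50700 × (237 − 4.06) × 18.9 / 3010 = 36633 m³.
Hydraulic retention time τ = V/Q = 36633 / 50700 = 0.7225 d = 17.34 h.

τ ≈ 17.3 h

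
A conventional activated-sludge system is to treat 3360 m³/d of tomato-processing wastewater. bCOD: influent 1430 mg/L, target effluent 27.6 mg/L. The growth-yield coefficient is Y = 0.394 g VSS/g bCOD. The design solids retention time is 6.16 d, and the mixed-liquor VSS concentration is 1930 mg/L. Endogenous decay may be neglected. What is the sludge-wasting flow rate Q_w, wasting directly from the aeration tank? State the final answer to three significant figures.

Biomass mass balance (decay neglected): V·X = Y·Q·(S₀ − S)·θ_c, so V = 0.394 × 3360 × (1430 − 27.6) × 6.16 / 1930 = 5926 m³.
With mixed-liquor wasting, θ_c = V/Q_w, so Q_w = V/θ_c = 5926/6.16 = 961.9 m³/d.

Q_w ≈ 962 m³/d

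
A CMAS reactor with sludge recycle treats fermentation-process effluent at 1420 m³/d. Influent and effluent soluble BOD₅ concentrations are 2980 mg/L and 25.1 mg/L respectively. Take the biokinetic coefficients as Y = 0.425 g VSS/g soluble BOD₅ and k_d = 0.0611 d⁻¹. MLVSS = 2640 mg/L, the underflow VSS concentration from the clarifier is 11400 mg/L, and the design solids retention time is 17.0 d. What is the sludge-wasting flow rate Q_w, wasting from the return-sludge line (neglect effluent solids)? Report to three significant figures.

Q_w ≈ 76.7 m³/d

From the SRT design equation V = Y Q (S₀−S) θ_c / [X (1 + k_d θ_c)] = 0.425 × 1420 × (2980 − 25.1) × 17.0 / [2640 × (1 + 0.0611 × 17.0)] = 3.03×10^7 / 5382 = 5633 m³.
Q_w = (V·X)/(θ_c X_r) = 5633 × 2640 / (17.0 × 11400) = 76.73 m³/d.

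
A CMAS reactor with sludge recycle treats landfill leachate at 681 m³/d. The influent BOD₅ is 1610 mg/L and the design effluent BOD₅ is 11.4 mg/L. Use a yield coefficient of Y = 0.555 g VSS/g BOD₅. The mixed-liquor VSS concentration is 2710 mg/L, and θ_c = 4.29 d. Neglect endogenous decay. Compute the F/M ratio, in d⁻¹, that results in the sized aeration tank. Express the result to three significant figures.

Biomass mass balance (decay neglected): V·X = Y·Q·(S₀ − S)·θ_c, so V = 0.555 × 681 × (1610 − 11.4) × 4.29 / 2710 = 956.5 m³.
F/M = applied load / biomass = Q·S₀/(V·X) = 681 × 1610 / (956.5 × 2710) = 0.4230 d⁻¹.

F/M ≈ 0.423 d⁻¹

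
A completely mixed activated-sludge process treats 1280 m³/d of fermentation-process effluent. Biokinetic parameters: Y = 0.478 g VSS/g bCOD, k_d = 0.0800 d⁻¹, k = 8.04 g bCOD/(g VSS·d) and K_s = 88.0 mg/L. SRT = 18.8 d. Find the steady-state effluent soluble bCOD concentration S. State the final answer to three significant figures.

S ≈ 3.16 mg/L

From the Monod/SRT balance for a CMAS, S = K_s·(1+k_d θ_c)/[θ_c·(Y k − k_d) − 1] = 88.0 × (1 + 0.0800 × 18.8) / [18.8 × (0.478 × 8.04 − 0.0800) − 1] = 220.4 / 69.75 = 3.159 mg/L.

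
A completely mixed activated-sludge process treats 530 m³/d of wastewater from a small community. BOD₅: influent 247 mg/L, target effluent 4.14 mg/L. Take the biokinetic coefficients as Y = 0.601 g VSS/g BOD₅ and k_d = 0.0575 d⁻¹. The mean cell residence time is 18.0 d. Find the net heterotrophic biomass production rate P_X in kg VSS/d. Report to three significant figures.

P_X ≈ 38.0 kg VSS/d

Observed yield with endogenous decay: Y_obs = Y / (1 + k_d·θ_c) = 0.601 / (1 + 0.0575 × 18.0) = 0.601 / 2.035 = 0.2953 g VSS/g BOD₅.
Mass of BOD₅ removed per day: Q(S₀ − S) = 530 × 242.9 g/m³ = 128.7 kg/d.
Biomass produced: P_X = Y_obs·Q·ΔS = 0.2953 × 128.7 ≈ 38.01 kg VSS/d.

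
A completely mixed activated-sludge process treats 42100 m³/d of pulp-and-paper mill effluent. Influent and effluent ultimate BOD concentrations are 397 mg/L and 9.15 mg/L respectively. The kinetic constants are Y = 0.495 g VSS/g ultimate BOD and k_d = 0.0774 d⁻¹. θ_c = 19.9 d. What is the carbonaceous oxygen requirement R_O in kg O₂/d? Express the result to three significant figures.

Correct the yield for decay: Y_obs = Y/(1 + k_d θ_c) = 0.495 / (1 + 0.0774 × 19.9) = 0.495 / 2.540 = 0.1949.
Mass of ultimate BOD removed per day: Q(S₀ − S) = 42100 × 387.9 g/m³ = 16328 kg/d.
P_X = Y_obs·Q·(S₀ − S) = 0.1949 × 16328 = 3182 kg VSS/d.
Carbonaceous O₂ demand = substrate oxidised − cell-mass equivalent = 16328 − 1.42 × 3182 = 11810 kg O₂/d.

R_O ≈ 11800 kg O₂/d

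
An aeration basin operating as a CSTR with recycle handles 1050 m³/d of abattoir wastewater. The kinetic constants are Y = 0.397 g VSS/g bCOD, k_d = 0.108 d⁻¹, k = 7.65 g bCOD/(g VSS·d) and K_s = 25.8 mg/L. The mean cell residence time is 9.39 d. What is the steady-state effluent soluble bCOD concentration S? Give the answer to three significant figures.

For a completely mixed reactor with recycle the Lawrence–McCarty relation gives S = K_s·(1 + k_d·θ_c) / [θ_c·(Y·k − k_d) − 1] = 25.8 × (1 + 0.108 × 9.39) / [9.39 × (0.397 × 7.65 − 0.108) − 1] = 51.96 / 26.50 = 1.961 mg/L.

S ≈ 1.96 mg/L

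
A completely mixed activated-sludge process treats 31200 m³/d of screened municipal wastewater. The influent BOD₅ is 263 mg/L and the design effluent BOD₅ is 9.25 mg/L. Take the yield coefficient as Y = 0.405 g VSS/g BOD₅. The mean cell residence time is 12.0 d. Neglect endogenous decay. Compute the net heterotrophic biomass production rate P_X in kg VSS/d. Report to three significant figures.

Since k_d ≈ 0, Y_obs = Y = 0.405 g VSS/g BOD₅.
ΔS = 263 − 9.25 = 253.8 mg/L, so the substrate removal rate is 31200 × 253.8/1000 = 7917 kg BOD₅/d.
Biomass produced: P_X = Y_obs·Q·ΔS = 0.4050 × 7917 ≈ 3206 kg VSS/d.

P_X ≈ 3210 kg VSS/d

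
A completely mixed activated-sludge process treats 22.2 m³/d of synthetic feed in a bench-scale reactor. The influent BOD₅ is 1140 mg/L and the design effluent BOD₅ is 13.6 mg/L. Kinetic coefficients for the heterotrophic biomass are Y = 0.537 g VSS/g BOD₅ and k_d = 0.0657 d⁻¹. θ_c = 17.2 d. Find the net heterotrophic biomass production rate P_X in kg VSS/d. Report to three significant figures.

Correct the yield for decay: Y_obs = Y/(1 + k_d θ_c) = 0.537 / (1 + 0.0657 × 17.2) = 0.537 / 2.130 = 0.2521.
Mass of BOD₅ removed per day: Q(S₀ − S) = 22.2 × 1126 g/m³ = 25.01 kg/d.
So the net sludge growth is P_X = 0.2521 × 25.01 = 6.304 kg VSS/d.

P_X ≈ 6.30 kg VSS/d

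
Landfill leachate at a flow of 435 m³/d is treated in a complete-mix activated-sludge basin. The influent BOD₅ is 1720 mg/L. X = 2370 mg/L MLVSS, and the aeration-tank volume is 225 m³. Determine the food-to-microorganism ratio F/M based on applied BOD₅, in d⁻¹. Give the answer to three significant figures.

F/M ≈ 1.40 d⁻¹

Food-to-microorganism ratio F/M = Q S₀ / (V X) = 435 × 1720 / (225.0 × 2370) = 1.403 d⁻¹.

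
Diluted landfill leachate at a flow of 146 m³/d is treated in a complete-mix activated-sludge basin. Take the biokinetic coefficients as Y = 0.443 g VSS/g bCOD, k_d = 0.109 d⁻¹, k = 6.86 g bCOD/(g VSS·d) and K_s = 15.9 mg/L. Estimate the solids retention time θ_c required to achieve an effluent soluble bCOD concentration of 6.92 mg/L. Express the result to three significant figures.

θ_c ≈ 1.23 d

Specific growth rate at S = 6.92 mg/L: μ = YkS/(K_s+S) = 0.443·6.86·6.92/(15.9+6.92) = 0.9215 d⁻¹.
θ_c = 1/(μ − k_d) = 1/(0.9215 − 0.109) = 1/0.8125 = 1.231 d.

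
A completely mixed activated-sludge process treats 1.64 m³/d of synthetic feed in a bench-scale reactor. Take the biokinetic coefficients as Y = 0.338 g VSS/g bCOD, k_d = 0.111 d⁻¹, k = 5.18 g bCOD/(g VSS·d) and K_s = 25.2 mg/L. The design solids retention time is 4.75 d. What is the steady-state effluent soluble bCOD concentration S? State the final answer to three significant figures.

S ≈ 5.67 mg/L

Effluent substrate depends only on kinetics and SRT: S = K_s(1 + k_d θ_c) / [θ_c(Yk − k_d) − 1] = 25.2 × (1 + 0.111 × 4.75) / [4.75 × (0.338 × 5.18 − 0.111) − 1] = 38.49 / 6.789 = 5.669 mg/L.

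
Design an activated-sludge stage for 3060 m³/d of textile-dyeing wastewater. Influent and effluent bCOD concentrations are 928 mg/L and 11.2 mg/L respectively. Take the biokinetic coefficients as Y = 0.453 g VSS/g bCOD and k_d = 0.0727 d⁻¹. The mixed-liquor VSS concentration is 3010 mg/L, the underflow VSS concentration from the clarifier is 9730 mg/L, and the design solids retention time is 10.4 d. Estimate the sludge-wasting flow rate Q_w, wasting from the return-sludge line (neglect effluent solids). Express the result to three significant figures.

From the SRT design equation V = Y Q (S₀−S) θ_c / [X (1 + k_d θ_c)] = 0.453 × 3060 × (928 − 11.2) × 10.4 / [3010 × (1 + 0.0727 × 10.4)] = 1.32×10^7 / 5286 = 2500 m³.
Wasting from the return line (neglecting effluent solids): Q_w = V·X / (θ_c·X_r) = 2500 × 3010 / (10.4 × 9730) = 74.38 m³/d.

Q_w ≈ 74.4 m³/d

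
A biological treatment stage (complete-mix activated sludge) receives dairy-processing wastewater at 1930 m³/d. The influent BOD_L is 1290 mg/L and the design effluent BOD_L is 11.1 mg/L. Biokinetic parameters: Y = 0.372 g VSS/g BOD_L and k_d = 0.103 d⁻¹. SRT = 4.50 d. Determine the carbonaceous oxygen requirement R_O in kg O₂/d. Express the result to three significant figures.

R_O ≈ 1580 kg O₂/d

The observed yield is Y_obs = Y/(1 + k_d·θ_c) = 0.372 / (1 + 0.103 × 4.50) = 0.372 / 1.464 = 0.2542 g VSS per g BOD_L removed.
Substrate removed = Q·(S₀ − S) = 1930 m³/d × (1290 − 11.1) g/m³ = 2.47×10^6 g/d = 2468 kg/d.
Biomass synthesised: P_X = Y_obs × 2468 = 627.4 kg VSS/d.
R_O = Q·(S₀ − S) − 1.42·P_X = 2468 − 1.42 × 627.4 = 1577 kg O₂/d.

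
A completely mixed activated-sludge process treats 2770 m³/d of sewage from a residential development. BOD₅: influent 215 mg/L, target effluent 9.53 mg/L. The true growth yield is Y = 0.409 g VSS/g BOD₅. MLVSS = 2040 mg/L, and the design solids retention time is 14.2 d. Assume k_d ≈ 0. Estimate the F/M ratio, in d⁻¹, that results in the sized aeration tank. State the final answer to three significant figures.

F/M ≈ 0.180 d⁻¹

Biomass mass balance (decay neglected): V·X = Y·Q·(S₀ − S)·θ_c, so V = 0.409 × 2770 × (215 − 9.53) × 14.2 / 2040 = 1620 m³.
Food-to-microorganism ratio F/M = Q S₀ / (V X) = 2770 × 215 / (1620 × 2040) = 0.1802 d⁻¹.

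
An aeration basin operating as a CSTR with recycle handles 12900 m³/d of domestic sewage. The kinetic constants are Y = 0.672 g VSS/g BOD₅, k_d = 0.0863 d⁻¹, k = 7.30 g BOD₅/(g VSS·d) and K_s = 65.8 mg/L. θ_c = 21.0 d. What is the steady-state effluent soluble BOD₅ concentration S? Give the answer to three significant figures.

For a completely mixed reactor with recycle the Lawrence–McCarty relation gives S = K_s·(1 + k_d·θ_c) / [θ_c·(Y·k − k_d) − 1] = 65.8 × (1 + 0.0863 × 21.0) / [21.0 × (0.672 × 7.30 − 0.0863) − 1] = 185.0 / 100.2 = 1.847 mg/L.

S ≈ 1.85 mg/L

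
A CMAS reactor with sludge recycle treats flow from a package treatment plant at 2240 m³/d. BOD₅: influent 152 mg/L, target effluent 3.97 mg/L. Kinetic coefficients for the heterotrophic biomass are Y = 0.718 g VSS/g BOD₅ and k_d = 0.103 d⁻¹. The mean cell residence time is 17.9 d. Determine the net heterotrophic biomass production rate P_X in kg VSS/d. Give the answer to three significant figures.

P_X ≈ 83.7 kg VSS/d

Y_obs = Y / (1 + k_d θ_c) = 0.718 / (1 + 0.103 × 17.9) = 0.718 / 2.844 = 0.2525.
Substrate removed = Q·(S₀ − S) = 2240 m³/d × (152 − 3.97) g/m³ = 3.32×10^5 g/d = 331.6 kg/d.
P_X = Y_obs · Q(S₀ − S) = 0.2525 × 331.6 = 83.72 kg VSS/d.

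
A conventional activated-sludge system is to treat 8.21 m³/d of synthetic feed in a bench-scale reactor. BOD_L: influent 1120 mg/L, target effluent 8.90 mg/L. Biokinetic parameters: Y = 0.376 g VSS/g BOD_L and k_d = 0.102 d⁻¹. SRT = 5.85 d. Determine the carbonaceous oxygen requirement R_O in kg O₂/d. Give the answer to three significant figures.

Observed yield with endogenous decay: Y_obs = Y / (1 + k_d·θ_c) = 0.376 / (1 + 0.102 × 5.85) = 0.376 / 1.597 = 0.2355 g VSS/g BOD_L.
Mass of BOD_L removed per day: Q(S₀ − S) = 8.21 × 1111 g/m³ = 9.122 kg/d.
P_X = Y_obs·Q·(S₀ − S) = 0.2355 × 9.122 = 2.148 kg VSS/d.
Carbonaceous O₂ demand = substrate oxidised − cell-mass equivalent = 9.122 − 1.42 × 2.148 = 6.072 kg O₂/d.

R_O ≈ 6.07 kg O₂/d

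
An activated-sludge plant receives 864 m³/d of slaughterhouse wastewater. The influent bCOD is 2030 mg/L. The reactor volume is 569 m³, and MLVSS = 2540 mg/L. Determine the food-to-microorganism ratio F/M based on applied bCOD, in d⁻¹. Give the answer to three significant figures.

F/M ≈ 1.21 d⁻¹

Food-to-microorganism ratio F/M = Q S₀ / (V X) = 864 × 2030 / (569.0 × 2540) = 1.214 d⁻¹.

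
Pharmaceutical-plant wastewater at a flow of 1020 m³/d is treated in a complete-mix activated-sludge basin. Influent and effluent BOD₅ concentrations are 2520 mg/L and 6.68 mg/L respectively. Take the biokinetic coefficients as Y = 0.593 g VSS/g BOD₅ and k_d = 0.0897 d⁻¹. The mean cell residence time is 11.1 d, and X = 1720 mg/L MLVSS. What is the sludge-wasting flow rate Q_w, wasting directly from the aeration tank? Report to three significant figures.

Rearranging the biomass balance for a CMAS with decay, V = Y·Q·ΔS·θ_c / [X·(1+k_d θ_c)] = 0.593 × 1020 × (2520 − 6.68) × 11.1 / [1720 × (1 + 0.0897 × 11.1)] = 1.69×10^7 / 3433 = 4916 m³.
Wasting from the aeration tank: Q_w = V / θ_c = 4916 / 11.1 = 442.9 m³/d.

Q_w ≈ 443 m³/d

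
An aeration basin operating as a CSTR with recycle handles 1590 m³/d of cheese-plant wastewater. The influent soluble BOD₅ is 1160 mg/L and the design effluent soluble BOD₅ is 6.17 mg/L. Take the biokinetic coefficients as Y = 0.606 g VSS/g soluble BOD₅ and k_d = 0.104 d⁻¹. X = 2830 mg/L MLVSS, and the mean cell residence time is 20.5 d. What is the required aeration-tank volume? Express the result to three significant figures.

V ≈ 2570 m³

Steady-state biomass mass balance: V·X·(1 + k_d·θ_c) = Y·Q·(S₀ − S)·θ_c, so V = 0.606 × 1590 × (1160 − 6.17) × 20.5 / [2830 × (1 + 0.104 × 20.5)] = 2.28×10^7 / 8864 = 2571 m³.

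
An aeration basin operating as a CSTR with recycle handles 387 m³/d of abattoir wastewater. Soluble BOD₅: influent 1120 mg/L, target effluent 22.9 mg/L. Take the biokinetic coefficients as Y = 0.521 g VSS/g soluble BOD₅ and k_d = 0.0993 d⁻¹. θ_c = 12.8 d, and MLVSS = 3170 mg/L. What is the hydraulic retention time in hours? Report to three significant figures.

Steady-state biomass mass balance: V·X·(1 + k_d·θ_c) = Y·Q·(S₀ − S)·θ_c, so V = 0.521 × 387 × (1120 − 22.9) × 12.8 / [3170 × (1 + 0.0993 × 12.8)] = 2.83×10^6 / 7199 = 393.3 m³.
τ = V/Q = 393.3/387 = 1.016 d, or 24.39 h.

τ ≈ 24.4 h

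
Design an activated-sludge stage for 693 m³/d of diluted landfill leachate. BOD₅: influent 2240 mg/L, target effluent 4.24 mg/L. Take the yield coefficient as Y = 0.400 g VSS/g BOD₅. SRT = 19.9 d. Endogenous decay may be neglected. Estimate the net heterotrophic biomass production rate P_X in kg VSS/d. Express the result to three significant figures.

Since k_d ≈ 0, Y_obs = Y = 0.400 g VSS/g BOD₅.
Mass of BOD₅ removed per day: Q(S₀ − S) = 693 × 2236 g/m³ = 1549 kg/d.
Biomass produced: P_X = Y_obs·Q·ΔS = 0.4000 × 1549 ≈ 619.8 kg VSS/d.

P_X ≈ 620 kg VSS/d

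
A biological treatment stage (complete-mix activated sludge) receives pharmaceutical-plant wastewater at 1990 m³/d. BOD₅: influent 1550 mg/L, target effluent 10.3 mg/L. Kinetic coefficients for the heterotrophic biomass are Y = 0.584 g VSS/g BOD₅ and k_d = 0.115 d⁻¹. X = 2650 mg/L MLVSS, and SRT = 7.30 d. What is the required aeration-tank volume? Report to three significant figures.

V ≈ 2680 m³

Steady-state biomass mass balance: V·X·(1 + k_d·θ_c) = Y·Q·(S₀ − S)·θ_c, so V = 0.584 × 1990 × (1550 − 10.3) × 7.30 / [2650 × (1 + 0.115 × 7.30)] = 1.31×10^7 / 4875 = 2680 m³.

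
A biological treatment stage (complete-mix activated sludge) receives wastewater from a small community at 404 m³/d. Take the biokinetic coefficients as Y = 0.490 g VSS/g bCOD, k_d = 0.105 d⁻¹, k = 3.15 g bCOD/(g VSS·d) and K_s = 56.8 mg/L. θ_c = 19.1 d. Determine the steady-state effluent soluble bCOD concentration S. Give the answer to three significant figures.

S ≈ 6.45 mg/L

Effluent substrate depends only on kinetics and SRT: S = K_s(1 + k_d θ_c) / [θ_c(Yk − k_d) − 1] = 56.8 × (1 + 0.105 × 19.1) / [19.1 × (0.490 × 3.15 − 0.105) − 1] = 170.7 / 26.48 = 6.448 mg/L.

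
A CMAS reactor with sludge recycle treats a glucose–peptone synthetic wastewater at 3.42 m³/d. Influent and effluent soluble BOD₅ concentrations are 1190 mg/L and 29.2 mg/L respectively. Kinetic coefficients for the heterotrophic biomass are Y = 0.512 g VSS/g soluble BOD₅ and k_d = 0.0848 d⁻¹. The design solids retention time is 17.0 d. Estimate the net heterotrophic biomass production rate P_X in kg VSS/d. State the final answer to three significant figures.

P_X ≈ 0.832 kg VSS/d

Correct the yield for decay: Y_obs = Y/(1 + k_d θ_c) = 0.512 / (1 + 0.0848 × 17.0) = 0.512 / 2.442 = 0.2097.
Substrate removed = Q·(S₀ − S) = 3.42 m³/d × (1190 − 29.2) g/m³ = 3.97×10^3 g/d = 3.970 kg/d.
Net biomass production P_X = Y_obs × Q·(S₀ − S) = 0.2097 × 3.970 = 0.8325 kg VSS/d.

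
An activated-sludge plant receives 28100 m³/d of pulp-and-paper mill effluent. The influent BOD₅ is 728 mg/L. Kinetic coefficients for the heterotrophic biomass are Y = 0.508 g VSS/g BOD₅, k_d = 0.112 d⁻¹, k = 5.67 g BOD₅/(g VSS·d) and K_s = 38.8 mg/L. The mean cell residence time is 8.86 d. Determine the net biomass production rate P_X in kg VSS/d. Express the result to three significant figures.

From the Monod/SRT balance for a CMAS, S = K_s·(1+k_d θ_c)/[θ_c·(Y k − k_d) − 1] = 38.8 × (1 + 0.112 × 8.86) / [8.86 × (0.508 × 5.67 − 0.112) − 1] = 77.30 / 23.53 = 3.286 mg/L.
The observed yield is Y_obs = Y/(1 + k_d·θ_c) = 0.508 / (1 + 0.112 × 8.86) = 0.508 / 1.992 = 0.2550 g VSS per g BOD₅ removed.
ΔS = 728 − 3.29 = 724.7 mg/L, so the substrate removal rate is 28100 × 724.7/1000 = 20364 kg BOD₅/d.
Biomass produced: P_X = Y_obs·Q·ΔS = 0.2550 × 20364 ≈ 5192 kg VSS/d.

P_X ≈ 5190 kg VSS/d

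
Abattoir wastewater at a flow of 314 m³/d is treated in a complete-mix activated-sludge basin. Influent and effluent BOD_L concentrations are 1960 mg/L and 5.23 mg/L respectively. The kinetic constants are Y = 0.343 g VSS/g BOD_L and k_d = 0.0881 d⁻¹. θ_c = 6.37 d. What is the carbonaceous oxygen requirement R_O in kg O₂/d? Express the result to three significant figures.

R_O ≈ 422 kg O₂/d

The observed yield is Y_obs = Y/(1 + k_d·θ_c) = 0.343 / (1 + 0.0881 × 6.37) = 0.343 / 1.561 = 0.2197 g VSS per g BOD_L removed.
ΔS = 1960 − 5.23 = 1955 mg/L, so the substrate removal rate is 314 × 1955/1000 = 613.8 kg BOD_L/d.
P_X = Y_obs·Q·(S₀ − S) = 0.2197 × 613.8 = 134.9 kg VSS/d.
Carbonaceous O₂ demand = substrate oxidised − cell-mass equivalent = 613.8 − 1.42 × 134.9 = 422.3 kg O₂/d.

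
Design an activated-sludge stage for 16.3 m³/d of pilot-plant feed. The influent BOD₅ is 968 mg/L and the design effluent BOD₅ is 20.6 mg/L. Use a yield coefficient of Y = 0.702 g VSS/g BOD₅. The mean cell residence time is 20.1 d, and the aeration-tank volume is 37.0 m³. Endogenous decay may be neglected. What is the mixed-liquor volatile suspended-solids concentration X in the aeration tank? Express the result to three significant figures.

X ≈ 5890 mg/L

X = Y·Q·ΔS·θ_c / V = 0.702 × 16.3 × (968 − 20.6) × 20.1 / 37.0 = 5889 mg/L.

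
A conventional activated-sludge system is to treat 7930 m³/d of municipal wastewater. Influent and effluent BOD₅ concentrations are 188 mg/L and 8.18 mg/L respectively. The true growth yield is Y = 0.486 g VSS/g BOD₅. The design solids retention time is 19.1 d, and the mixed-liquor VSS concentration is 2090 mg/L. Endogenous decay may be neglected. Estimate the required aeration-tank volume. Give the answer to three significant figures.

V ≈ 6330 m³

V·X = Y·Q·ΔS·θ_c gives V = 0.486 × 7930 × (188 − 8.18) × 19.1 / 2090 = 6333 m³.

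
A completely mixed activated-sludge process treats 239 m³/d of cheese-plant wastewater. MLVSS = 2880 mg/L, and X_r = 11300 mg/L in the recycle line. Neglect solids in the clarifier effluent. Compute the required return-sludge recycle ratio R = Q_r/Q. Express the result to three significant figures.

R ≈ 0.342

Solids balance on the clarifier gives (1+R)X = R·X_r, so R = X/(X_r − X) = 2880 / (11300 − 2880) = 0.3420.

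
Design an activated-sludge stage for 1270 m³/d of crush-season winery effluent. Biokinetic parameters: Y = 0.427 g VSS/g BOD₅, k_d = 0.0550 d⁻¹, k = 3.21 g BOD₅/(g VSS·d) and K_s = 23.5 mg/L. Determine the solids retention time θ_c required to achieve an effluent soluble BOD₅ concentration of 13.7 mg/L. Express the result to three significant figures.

θ_c ≈ 2.22 d

From 1/θ_c = Y·k·S/(K_s + S) − k_d: Y·k·S/(K_s+S) = 0.427 × 3.21 × 13.7 / (23.5 + 13.7) = 0.5048 d⁻¹.
Then 1/θ_c = μ − k_d = 0.5048 − 0.0550 = 0.4498 d⁻¹, giving θ_c = 2.223 d.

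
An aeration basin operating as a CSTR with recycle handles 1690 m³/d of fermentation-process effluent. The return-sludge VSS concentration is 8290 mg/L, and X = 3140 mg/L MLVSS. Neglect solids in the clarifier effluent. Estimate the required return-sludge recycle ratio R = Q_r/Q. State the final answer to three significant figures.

R ≈ 0.610

R = Q_r/Q = X/(X_r − X) = 3140 / (8290 − 3140) = 0.6097.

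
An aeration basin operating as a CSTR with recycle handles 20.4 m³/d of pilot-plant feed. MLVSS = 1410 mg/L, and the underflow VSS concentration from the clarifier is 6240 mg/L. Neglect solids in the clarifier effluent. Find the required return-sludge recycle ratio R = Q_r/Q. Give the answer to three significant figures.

R = Q_r/Q = X/(X_r − X) = 1410 / (6240 − 1410) = 0.2919.

R ≈ 0.292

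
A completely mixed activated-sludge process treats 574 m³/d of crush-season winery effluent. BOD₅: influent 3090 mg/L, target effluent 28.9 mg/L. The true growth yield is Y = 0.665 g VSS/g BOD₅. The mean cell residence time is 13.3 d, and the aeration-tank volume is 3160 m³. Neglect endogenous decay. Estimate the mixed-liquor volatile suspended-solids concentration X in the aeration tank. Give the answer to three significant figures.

X = Y·Q·ΔS·θ_c / V = 0.665 × 574 × (3090 − 28.9) × 13.3 / 3160 = 4918 mg/L.

X ≈ 4920 mg/L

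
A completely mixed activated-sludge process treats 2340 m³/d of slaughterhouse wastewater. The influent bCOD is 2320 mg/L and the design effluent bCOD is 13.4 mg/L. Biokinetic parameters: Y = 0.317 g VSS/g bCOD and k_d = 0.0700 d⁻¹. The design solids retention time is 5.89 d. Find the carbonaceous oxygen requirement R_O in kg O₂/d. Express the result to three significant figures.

Correct the yield for decay: Y_obs = Y/(1 + k_d θ_c) = 0.317 / (1 + 0.0700 × 5.89) = 0.317 / 1.412 = 0.2245.
Mass of bCOD removed per day: Q(S₀ − S) = 2340 × 2307 g/m³ = 5397 kg/d.
Net sludge production P_X = 0.2245 × 5397 = 1211 kg VSS/d.
R_O = Q·ΔS − 1.42 P_X = 5397 − 1720 = 3677 kg O₂/d.

R_O ≈ 3680 kg O₂/d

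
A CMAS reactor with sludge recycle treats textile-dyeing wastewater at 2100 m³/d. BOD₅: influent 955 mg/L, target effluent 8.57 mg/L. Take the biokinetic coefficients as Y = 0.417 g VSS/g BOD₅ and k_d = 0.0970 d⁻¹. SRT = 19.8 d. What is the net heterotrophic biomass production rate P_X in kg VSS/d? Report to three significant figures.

P_X ≈ 284 kg VSS/d

The observed yield is Y_obs = Y/(1 + k_d·θ_c) = 0.417 / (1 + 0.0970 × 19.8) = 0.417 / 2.921 = 0.1428 g VSS per g BOD₅ removed.
ΔS = 955 − 8.57 = 946.4 mg/L, so the substrate removal rate is 2100 × 946.4/1000 = 1988 kg BOD₅/d.
P_X = Y_obs · Q(S₀ − S) = 0.1428 × 1988 = 283.8 kg VSS/d.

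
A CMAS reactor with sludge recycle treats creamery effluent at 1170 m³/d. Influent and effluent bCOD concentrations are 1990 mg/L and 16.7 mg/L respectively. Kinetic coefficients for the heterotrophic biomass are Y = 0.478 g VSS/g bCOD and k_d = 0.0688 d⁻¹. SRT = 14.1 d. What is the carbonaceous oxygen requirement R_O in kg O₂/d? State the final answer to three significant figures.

The observed yield is Y_obs = Y/(1 + k_d·θ_c) = 0.478 / (1 + 0.0688 × 14.1) = 0.478 / 1.970 = 0.2426 g VSS per g bCOD removed.
ΔS = 1990 − 16.7 = 1973 mg/L, so the substrate removal rate is 1170 × 1973/1000 = 2309 kg bCOD/d.
P_X = Y_obs·Q·(S₀ − S) = 0.2426 × 2309 = 560.2 kg VSS/d.
Carbonaceous O₂ demand = substrate oxidised − cell-mass equivalent = 2309 − 1.42 × 560.2 = 1513 kg O₂/d.

R_O ≈ 1510 kg O₂/d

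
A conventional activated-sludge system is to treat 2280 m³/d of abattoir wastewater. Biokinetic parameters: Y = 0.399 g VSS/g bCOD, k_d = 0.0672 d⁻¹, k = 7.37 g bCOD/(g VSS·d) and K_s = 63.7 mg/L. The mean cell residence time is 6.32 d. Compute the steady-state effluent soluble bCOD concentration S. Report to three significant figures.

S ≈ 5.29 mg/L

Effluent substrate depends only on kinetics and SRT: S = K_s(1 + k_d θ_c) / [θ_c(Yk − k_d) − 1] = 63.7 × (1 + 0.0672 × 6.32) / [6.32 × (0.399 × 7.37 − 0.0672) − 1] = 90.75 / 17.16 = 5.289 mg/L.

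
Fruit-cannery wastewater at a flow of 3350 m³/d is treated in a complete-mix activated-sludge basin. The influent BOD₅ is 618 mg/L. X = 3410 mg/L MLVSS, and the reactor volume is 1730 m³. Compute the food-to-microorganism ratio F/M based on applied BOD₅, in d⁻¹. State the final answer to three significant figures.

F/M = Q·S₀ / (V·X) = 3350 × 618 / (1730 × 3410) = 0.3509 g BOD₅·(g VSS·d)⁻¹.

F/M ≈ 0.351 d⁻¹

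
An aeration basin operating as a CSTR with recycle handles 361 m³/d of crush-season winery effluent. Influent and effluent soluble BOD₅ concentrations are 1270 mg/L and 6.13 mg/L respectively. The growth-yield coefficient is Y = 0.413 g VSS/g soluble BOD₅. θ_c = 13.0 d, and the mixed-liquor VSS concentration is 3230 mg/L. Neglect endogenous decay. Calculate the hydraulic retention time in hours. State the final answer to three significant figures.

Biomass mass balance (decay neglected): V·X = Y·Q·(S₀ − S)·θ_c, so V = 0.413 × 361 × (1270 − 6.13) × 13.0 / 3230 = 758.4 m³.
HRT = V/Q = 758.4 m³ / 361 m³·d⁻¹ = 2.101 d × 24 = 50.42 h.

τ ≈ 50.4 h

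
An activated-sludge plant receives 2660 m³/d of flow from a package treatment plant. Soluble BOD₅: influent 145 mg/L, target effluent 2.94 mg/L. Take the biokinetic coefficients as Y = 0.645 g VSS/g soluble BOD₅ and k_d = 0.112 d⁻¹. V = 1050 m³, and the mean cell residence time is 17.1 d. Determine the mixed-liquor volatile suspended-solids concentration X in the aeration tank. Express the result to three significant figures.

X ≈ 1360 mg/L

Solving the biomass balance for X: X = Y Q (S₀−S) θ_c / [V (1+k_d θ_c)] = 0.645 × 2660 × (145 − 2.94) × 17.1 / [1050 × (1 + 0.112 × 17.1)] = 1362 mg/L.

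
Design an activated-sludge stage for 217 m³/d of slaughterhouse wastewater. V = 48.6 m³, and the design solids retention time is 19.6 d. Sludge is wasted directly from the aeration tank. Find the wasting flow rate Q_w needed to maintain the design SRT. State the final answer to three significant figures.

Q_w ≈ 2.48 m³/d

For wasting at MLVSS concentration, Q_w = V/θ_c = 48.60/19.6 = 2.480 m³/d.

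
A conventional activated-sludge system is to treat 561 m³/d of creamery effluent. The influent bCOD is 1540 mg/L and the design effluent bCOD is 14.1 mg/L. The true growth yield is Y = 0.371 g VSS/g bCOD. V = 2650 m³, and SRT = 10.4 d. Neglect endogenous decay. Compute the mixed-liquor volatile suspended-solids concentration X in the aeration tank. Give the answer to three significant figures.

X ≈ 1250 mg/L

X = Y·Q·ΔS·θ_c / V = 0.371 × 561 × (1540 − 14.1) × 10.4 / 2650 = 1246 mg/L.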